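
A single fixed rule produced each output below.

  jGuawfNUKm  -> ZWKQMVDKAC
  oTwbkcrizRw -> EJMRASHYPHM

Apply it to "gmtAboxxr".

WCJQRENNH

The pattern: shift every letter 10 places backward in the alphabet (wrapping around), then convert every letter to uppercase.
Starting from "gmtAboxxr": after the first operation, "wcjQrennh"; after the second, "WCJQRENNH".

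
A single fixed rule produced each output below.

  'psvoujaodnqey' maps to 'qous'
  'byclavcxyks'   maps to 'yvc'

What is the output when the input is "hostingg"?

ns

Looking at the pairs, the operation is to reverse the string, then keep one character in every 3, starting at position 3 (positions 3rd, 6th, 9th, ...).
"hostingg" → "ggnitsoh" → "ns".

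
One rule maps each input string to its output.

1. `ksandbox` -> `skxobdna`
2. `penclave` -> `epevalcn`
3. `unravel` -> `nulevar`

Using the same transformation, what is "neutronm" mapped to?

Looking at the pairs, the operation is to reverse the string, then move the last 2 characters to the front (rotate right by 2).
"neutronm" → "mnortuen" → "enmnortu".

enmnortu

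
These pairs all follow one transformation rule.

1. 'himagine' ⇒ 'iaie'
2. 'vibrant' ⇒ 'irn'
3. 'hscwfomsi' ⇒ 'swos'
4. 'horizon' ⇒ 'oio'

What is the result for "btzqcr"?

tqr

Looking at the pairs, the operation is to keep every other character starting from the second (positions 2nd, 4th, 6th, ...).
"btzqcr" → "tqr".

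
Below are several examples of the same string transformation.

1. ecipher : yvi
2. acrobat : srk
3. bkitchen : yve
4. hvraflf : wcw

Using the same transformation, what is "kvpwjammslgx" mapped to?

cxo

The pattern: shift every letter 9 places backward in the alphabet (wrapping around), then keep only the last 3 characters.
On "kvpwjammslgx": the first step gives "bmgnarddjcxo", and the second then gives "cxo".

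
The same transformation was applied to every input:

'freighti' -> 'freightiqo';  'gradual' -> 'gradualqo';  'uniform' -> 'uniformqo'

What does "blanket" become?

blanketqo

The transformation: append "qo".
Applying that to "blanket" gives "blanketqo".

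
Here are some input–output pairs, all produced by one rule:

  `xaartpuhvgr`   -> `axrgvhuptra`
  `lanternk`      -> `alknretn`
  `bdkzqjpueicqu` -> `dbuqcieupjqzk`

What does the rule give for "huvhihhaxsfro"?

The pattern: move the first 2 characters to the end (rotate left by 2), then reverse the string.
So "huvhihhaxsfro" becomes "uhorfsxahhihv".
(Check on "bdkzqjpueicqu": → "kzqjpueicqubd" → "dbuqcieupjqzk" ✓)

uhorfsxahhihv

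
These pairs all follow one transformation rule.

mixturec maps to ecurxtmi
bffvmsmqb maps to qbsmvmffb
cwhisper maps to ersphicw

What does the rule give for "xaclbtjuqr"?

qrjubtclxa

Each output is the input with this applied: reverse the string, then swap each adjacent pair of characters (1↔2, 3↔4, ...).
So "xaclbtjuqr" becomes "qrjubtclxa".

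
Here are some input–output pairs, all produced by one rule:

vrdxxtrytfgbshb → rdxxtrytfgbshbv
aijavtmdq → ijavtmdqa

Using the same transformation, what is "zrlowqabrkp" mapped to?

rlowqabrkpz

The transformation: move the first character to the end.
So "zrlowqabrkp" becomes "rlowqabrkpz".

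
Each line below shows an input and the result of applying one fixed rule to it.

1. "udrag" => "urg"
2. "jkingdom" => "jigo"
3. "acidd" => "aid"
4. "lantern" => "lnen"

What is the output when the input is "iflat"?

The pattern: keep every other character starting from the first (positions 1st, 3rd, 5th, ...).
"iflat" → "ilt".

ilt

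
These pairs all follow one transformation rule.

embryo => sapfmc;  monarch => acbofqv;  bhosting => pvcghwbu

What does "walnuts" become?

Looking at the pairs, the operation is to shift every letter 12 places backward in the alphabet (wrapping around).
For "walnuts" the result is "kozbihg".

kozbihg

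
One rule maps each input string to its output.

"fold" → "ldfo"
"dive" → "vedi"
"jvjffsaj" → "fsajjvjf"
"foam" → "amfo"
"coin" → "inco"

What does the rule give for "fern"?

The transformation: swap the front and back halves of the string.
"fern" → "rnfe".

rnfe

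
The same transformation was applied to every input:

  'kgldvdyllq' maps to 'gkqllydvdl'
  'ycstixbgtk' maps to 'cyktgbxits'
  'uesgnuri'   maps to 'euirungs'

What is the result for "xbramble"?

bxelbmar

The transformation: move the first 2 characters to the end (rotate left by 2), then reverse the string.
On "xbramble": the first step gives "ramblexb", and the second then gives "bxelbmar".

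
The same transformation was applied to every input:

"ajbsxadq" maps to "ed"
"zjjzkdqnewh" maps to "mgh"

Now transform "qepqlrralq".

The transformation: keep one character in every 3, starting at position 3 (positions 3rd, 6th, 9th, ...), then shift every letter 3 places forward in the alphabet (wrapping around).
Starting from "qepqlrralq": after the first operation, "prl"; after the second, "suo".

suo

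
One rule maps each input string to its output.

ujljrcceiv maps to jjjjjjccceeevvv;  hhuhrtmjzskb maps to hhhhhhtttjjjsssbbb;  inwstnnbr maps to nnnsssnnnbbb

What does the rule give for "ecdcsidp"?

cccccciiippp

Looking at the pairs, the operation is to keep every other character starting from the second (positions 2nd, 4th, 6th, ...), then repeat every character 3 times.
Working it through for "ecdcsidp": intermediate "ccip", final "cccccciiippp".
(Check on "ujljrcceiv": → "jjcev" → "jjjjjjccceeevvv" ✓)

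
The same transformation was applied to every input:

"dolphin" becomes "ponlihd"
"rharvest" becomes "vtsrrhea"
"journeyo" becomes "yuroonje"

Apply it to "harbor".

Rule — sort the characters into reverse alphabetical order.
Doing the same to "harbor": "rrohba".

rrohba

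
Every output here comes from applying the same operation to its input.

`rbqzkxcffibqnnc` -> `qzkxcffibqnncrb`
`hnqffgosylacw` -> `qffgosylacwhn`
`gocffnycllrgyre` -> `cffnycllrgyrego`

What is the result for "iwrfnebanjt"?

rfnebanjtiw

Looking at the pairs, the operation is to move the first 2 characters to the end (rotate left by 2).
For "iwrfnebanjt" the result is "rfnebanjtiw".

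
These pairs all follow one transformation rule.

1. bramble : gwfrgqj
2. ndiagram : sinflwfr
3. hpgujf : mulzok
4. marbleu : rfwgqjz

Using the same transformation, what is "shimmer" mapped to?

Each output is the input with this applied: shift every letter 5 places forward in the alphabet (wrapping around).
On "shimmer" that produces "xmnrrjw".

xmnrrjw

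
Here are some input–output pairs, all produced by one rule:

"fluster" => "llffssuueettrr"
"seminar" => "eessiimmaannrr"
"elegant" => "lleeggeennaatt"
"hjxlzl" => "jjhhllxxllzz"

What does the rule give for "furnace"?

Rule — swap each adjacent pair of characters (1↔2, 3↔4, ...), then double every character.
"furnace" → "ufnrcae" → "uuffnnrrccaaee".
(Check on "seminar": → "esimanr" → "eessiimmaannrr" ✓)

uuffnnrrccaaee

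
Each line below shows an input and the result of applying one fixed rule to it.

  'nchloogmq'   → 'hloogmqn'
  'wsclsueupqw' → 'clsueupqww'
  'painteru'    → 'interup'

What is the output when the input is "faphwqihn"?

The transformation: move the first 2 characters to the end (rotate left by 2), then delete the last character.
Doing the same to "faphwqihn": "phwqihnf".

phwqihnf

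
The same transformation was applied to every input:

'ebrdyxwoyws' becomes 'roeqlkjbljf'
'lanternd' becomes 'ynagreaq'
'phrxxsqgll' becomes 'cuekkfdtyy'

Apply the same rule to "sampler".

Each output is the input with this applied: shift every letter 13 places forward in the alphabet (wrapping around) — i.e. ROT13.
"sampler" → "fnzcyre".

fnzcyre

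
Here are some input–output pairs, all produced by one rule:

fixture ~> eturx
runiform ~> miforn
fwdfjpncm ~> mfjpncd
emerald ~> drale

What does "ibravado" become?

oavadr

The rule is to delete the first 2 characters, then swap the first and last characters.
Applying both steps to "ibravado": "ravado", then "oavadr".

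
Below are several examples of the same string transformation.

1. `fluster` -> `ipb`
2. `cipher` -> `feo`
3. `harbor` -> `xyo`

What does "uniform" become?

kco

What's happening: shift every letter 3 places backward in the alphabet (wrapping around), then keep every other character starting from the second (positions 2nd, 4th, 6th, ...).
Applying both steps to "uniform": "rkfcloj", then "kco".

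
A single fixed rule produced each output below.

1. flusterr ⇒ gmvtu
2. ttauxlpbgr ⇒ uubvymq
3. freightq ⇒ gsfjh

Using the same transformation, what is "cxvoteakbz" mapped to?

What's happening: shift every letter 1 place forward in the alphabet (wrapping around), then delete the last 3 characters.
So "cxvoteakbz" becomes "dywpufb".

dywpufb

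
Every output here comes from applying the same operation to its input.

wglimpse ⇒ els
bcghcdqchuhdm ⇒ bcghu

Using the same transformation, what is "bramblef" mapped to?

Each output is the input with this applied: sort the characters into alphabetical order, then keep one character in every 3, starting at position 1 (positions 1st, 4th, 7th, ...).
For "bramblef" the result is "aem".

aem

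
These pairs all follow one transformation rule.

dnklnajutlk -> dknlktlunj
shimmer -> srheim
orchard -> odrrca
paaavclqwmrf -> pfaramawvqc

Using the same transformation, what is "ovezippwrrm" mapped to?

The rule is to take characters alternately from the front and the back (1st, last, 2nd, 2nd-last, ...), then delete the last character.
For "ovezippwrrm", step one produces "omvrerzwipp"; step two turns that into "omvrerzwip".

omvrerzwip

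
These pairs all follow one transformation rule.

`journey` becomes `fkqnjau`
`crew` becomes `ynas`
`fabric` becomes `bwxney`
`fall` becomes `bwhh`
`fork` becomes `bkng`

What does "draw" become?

znws

The pattern: shift every letter 4 places backward in the alphabet (wrapping around).
For "draw" the result is "znws".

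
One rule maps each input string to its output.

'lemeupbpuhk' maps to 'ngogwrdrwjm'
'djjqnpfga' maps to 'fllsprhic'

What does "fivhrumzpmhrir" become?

Rule — shift every letter 2 places forward in the alphabet (wrapping around).
For "fivhrumzpmhrir" the result is "hkxjtwobrojtkt".

hkxjtwobrojtkt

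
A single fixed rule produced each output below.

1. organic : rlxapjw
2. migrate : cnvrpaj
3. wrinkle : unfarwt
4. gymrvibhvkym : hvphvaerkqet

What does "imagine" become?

wnrvjpr

The pattern: move the last 2 characters to the front (rotate right by 2), then shift every letter 9 places forward in the alphabet (wrapping around).
On "imagine": the first step gives "neimagi", and the second then gives "wnrvjpr".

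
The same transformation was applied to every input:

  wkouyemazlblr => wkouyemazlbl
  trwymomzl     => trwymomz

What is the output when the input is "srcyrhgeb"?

The transformation: delete the last character.
For "srcyrhgeb" the result is "srcyrhge".

srcyrhge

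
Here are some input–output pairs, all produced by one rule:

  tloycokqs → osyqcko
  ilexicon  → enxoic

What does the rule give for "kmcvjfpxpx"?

cxvpjxfp

In each case the input is transformed by: delete the first 2 characters, then take characters alternately from the front and the back (1st, last, 2nd, 2nd-last, ...).
"kmcvjfpxpx" → "cvjfpxpx" → "cxvpjxfp".
(Check on "tloycokqs": → "oycokqs" → "osyqcko" ✓)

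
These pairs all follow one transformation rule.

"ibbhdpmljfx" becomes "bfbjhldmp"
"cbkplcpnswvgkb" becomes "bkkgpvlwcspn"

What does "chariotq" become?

htaori

The rule is to take characters alternately from the front and the back (1st, last, 2nd, 2nd-last, ...), then delete the first 2 characters.
Applying both steps to "chariotq": "cqhtaori", then "htaori".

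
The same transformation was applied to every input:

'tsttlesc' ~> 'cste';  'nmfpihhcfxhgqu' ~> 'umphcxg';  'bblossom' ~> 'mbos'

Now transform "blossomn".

Rule — keep every other character starting from the second (positions 2nd, 4th, 6th, ...), then move the last character to the front.
On "blossomn": the first step gives "lson", and the second then gives "nlso".

nlso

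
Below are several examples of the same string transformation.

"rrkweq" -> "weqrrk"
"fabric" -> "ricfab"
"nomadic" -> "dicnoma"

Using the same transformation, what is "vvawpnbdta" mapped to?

dtavvawpnb

The pattern: move the last 3 characters to the front (rotate right by 3).
Doing the same to "vvawpnbdta": "dtavvawpnb".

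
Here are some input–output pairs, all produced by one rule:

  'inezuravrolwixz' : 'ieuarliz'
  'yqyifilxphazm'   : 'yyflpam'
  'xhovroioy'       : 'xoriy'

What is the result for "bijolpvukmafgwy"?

Looking at the pairs, the operation is to keep every other character starting from the first (positions 1st, 3rd, 5th, ...).
For "bijolpvukmafgwy" the result is "bjlvkagy".

bjlvkagy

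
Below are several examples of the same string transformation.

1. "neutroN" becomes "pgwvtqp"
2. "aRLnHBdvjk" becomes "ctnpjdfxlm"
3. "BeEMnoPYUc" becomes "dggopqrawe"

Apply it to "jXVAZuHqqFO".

The transformation: shift every letter 2 places forward in the alphabet (wrapping around), then convert every letter to lowercase.
"jXVAZuHqqFO" → "lZXCBwJssHQ" → "lzxcbwjsshq".

lzxcbwjsshq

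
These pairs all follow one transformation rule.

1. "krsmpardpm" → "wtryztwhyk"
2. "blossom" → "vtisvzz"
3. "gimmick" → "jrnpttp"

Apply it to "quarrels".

Rule — shift every letter 7 places forward in the alphabet (wrapping around), then move the last 2 characters to the front (rotate right by 2).
For "quarrels", step one produces "xbhyylsz"; step two turns that into "szxbhyyl".
(Check on "krsmpardpm": → "ryztwhykwt" → "wtryztwhyk" ✓)

szxbhyyl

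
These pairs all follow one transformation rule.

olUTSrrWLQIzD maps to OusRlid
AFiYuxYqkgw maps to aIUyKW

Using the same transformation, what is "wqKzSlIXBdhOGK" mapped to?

Looking at the pairs, the operation is to keep every other character starting from the first (positions 1st, 3rd, 5th, ...), then flip the case of every letter.
"wqKzSlIXBdhOGK" → "WksibHg".

WksibHg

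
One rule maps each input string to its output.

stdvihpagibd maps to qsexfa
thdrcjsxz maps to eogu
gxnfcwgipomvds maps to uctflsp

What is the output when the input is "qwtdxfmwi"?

tact

The pattern: shift every letter 3 places backward in the alphabet (wrapping around), then keep every other character starting from the second (positions 2nd, 4th, 6th, ...).
Doing the same to "qwtdxfmwi": "tact".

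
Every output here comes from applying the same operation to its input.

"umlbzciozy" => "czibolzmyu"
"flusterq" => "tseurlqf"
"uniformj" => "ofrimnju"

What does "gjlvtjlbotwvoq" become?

blojttwvvlojqg

Rule — swap the front and back halves of the string, then take characters alternately from the front and the back (1st, last, 2nd, 2nd-last, ...).
For "gjlvtjlbotwvoq" the result is "blojttwvvlojqg".
(Check on "umlbzciozy": → "ciozyumlbz" → "czibolzmyu" ✓)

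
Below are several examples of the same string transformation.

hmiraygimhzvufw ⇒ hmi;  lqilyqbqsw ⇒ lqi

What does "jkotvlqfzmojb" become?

jko

In each case the input is transformed by: keep only the first 3 characters.
So "jkotvlqfzmojb" becomes "jko".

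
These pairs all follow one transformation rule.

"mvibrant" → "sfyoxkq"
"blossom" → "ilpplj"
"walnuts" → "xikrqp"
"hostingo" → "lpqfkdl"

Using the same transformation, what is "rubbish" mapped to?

ryyfpe

The pattern: delete the first character, then shift every letter 3 places backward in the alphabet (wrapping around).
Applying both steps to "rubbish": "ubbish", then "ryyfpe".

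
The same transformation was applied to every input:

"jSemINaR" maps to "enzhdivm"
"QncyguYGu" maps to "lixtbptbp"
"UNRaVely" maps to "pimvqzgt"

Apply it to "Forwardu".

Each output is the input with this applied: shift every letter 5 places backward in the alphabet (wrapping around), then convert every letter to lowercase.
Starting from "Forwardu": after the first operation, "Ajmrvmyp"; after the second, "ajmrvmyp".
(Check on "QncyguYGu": → "LixtbpTBp" → "lixtbptbp" ✓)

ajmrvmyp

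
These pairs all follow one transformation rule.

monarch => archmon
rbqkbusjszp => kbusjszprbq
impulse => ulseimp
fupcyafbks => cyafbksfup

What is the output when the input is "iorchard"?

chardior

In each case the input is transformed by: move the first 3 characters to the end (rotate left by 3).
"iorchard" → "chardior".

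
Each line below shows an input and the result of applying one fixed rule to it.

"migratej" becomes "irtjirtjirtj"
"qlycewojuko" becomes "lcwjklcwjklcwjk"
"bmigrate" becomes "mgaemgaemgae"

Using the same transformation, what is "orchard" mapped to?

rhrrhrrhr

The pattern: keep every other character starting from the second (positions 2nd, 4th, 6th, ...), then write the whole string 3 times in a row.
Working it through for "orchard": intermediate "rhr", final "rhrrhrrhr".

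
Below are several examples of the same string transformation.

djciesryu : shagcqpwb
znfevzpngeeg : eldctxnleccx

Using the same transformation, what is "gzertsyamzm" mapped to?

kxcprqwykxe

In each case the input is transformed by: shift every letter 2 places backward in the alphabet (wrapping around), then swap the first and last characters.
Applying both steps to "gzertsyamzm": "excprqwykxk", then "kxcprqwykxe".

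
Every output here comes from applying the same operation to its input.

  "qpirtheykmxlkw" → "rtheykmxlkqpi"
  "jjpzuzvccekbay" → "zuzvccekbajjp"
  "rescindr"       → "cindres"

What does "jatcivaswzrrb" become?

In each case the input is transformed by: delete the last character, then move the first 3 characters to the end (rotate left by 3).
Applying both steps to "jatcivaswzrrb": "jatcivaswzrr", then "civaswzrrjat".

civaswzrrjat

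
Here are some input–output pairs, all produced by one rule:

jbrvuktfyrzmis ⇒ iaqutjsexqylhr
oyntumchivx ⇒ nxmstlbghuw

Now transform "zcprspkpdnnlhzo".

What's happening: shift every letter 1 place backward in the alphabet (wrapping around).
Applying that to "zcprspkpdnnlhzo" gives "yboqrojocmmkgyn".

yboqrojocmmkgyn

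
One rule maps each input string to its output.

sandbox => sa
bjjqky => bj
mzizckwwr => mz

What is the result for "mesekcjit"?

Rule — keep only the first 2 characters.
On "mesekcjit" that produces "me".

me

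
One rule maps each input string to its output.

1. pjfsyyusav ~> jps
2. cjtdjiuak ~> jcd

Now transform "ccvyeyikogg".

What's happening: swap each adjacent pair of characters (1↔2, 3↔4, ...), then keep only the first 3 characters.
On "ccvyeyikogg": the first step gives "ccyvyekigog", and the second then gives "ccy".

ccy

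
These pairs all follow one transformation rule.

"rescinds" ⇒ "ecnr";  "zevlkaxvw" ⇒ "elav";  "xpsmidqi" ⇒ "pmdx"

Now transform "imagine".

The transformation: swap the first and last characters, then keep every other character starting from the second (positions 2nd, 4th, 6th, ...).
On "imagine": the first step gives "emagini", and the second then gives "mgn".
(Check on "rescinds": → "sescindr" → "ecnr" ✓)

mgn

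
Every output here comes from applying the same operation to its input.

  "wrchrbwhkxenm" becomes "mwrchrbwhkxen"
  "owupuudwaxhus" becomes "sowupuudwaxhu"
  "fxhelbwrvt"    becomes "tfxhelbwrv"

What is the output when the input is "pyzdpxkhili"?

Looking at the pairs, the operation is to move the last character to the front.
For "pyzdpxkhili" the result is "ipyzdpxkhil".

ipyzdpxkhil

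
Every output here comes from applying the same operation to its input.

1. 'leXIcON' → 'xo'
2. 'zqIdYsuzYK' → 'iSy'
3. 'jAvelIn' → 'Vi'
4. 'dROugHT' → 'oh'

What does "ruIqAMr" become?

Each output is the input with this applied: flip the case of every letter, then keep one character in every 3, starting at position 3 (positions 3rd, 6th, 9th, ...).
"ruIqAMr" → "RUiQamR" → "im".

im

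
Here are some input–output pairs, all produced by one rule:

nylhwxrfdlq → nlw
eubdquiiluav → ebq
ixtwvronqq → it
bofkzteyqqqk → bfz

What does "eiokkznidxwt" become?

eok

The transformation: keep every other character starting from the first (positions 1st, 3rd, 5th, ...), then delete the last 3 characters.
"eiokkznidxwt" → "eokndw" → "eok".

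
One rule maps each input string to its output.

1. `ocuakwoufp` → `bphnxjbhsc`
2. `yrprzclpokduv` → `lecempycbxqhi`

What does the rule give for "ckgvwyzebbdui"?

pxtijlmrooqhv

Rule — shift every letter 13 places forward in the alphabet (wrapping around) — i.e. ROT13.
"ckgvwyzebbdui" → "pxtijlmrooqhv".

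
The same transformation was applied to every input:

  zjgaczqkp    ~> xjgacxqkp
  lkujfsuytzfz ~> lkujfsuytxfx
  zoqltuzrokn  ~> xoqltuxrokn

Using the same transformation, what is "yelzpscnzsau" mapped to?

yelxpscnxsau

Rule — replace every "z" with "x".
On "yelzpscnzsau" that produces "yelxpscnxsau".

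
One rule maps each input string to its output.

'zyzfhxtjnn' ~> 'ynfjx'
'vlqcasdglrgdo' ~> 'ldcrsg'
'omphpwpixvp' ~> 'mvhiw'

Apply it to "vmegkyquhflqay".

mygqyfu

Each output is the input with this applied: keep every other character starting from the second (positions 2nd, 4th, 6th, ...), then take characters alternately from the front and the back (1st, last, 2nd, 2nd-last, ...).
So "vmegkyquhflqay" becomes "mygqyfu".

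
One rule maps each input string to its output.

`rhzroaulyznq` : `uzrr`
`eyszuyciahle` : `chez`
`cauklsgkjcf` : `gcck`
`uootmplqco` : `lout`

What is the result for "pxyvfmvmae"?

What's happening: keep one character in every 3, starting at position 1 (positions 1st, 4th, 7th, ...), then move the first 2 characters to the end (rotate left by 2).
Working it through for "pxyvfmvmae": intermediate "pvve", final "vepv".

vepv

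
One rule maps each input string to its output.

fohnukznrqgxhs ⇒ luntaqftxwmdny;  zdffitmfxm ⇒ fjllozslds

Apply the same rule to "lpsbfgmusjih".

rvyhlmsaypon

What's happening: shift every letter 6 places forward in the alphabet (wrapping around).
So "lpsbfgmusjih" becomes "rvyhlmsaypon".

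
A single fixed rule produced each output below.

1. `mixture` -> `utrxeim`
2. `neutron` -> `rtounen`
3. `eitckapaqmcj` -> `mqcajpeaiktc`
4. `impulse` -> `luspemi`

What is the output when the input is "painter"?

tneirap

The rule is to move the last 3 characters to the front (rotate right by 3), then take characters alternately from the front and the back (1st, last, 2nd, 2nd-last, ...).
So "painter" becomes "tneirap".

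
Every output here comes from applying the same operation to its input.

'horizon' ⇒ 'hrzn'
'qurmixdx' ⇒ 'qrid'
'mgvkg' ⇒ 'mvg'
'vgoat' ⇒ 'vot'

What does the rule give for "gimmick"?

The rule is to keep every other character starting from the first (positions 1st, 3rd, 5th, ...).
So "gimmick" becomes "gmik".

gmik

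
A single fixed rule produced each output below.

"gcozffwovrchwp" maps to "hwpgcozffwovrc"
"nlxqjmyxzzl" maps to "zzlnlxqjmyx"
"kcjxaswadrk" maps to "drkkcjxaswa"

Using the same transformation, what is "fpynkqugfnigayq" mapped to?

ayqfpynkqugfnig

Rule — move the last 3 characters to the front (rotate right by 3).
Applying that to "fpynkqugfnigayq" gives "ayqfpynkqugfnig".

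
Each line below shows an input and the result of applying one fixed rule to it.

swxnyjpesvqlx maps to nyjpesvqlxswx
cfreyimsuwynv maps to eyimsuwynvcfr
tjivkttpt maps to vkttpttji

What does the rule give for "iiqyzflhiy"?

yzflhiyiiq

What's happening: move the first 3 characters to the end (rotate left by 3).
Doing the same to "iiqyzflhiy": "yzflhiyiiq".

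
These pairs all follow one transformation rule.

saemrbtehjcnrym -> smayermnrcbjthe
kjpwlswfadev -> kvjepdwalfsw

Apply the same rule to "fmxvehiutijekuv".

Rule — take characters alternately from the front and the back (1st, last, 2nd, 2nd-last, ...).
Applying that to "fmxvehiutijekuv" gives "fvmuxkveejhiitu".

fvmuxkveejhiitu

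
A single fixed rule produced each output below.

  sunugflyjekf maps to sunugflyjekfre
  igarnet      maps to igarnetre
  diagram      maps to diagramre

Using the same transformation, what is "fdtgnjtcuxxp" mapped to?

The rule is to append "re".
Applying that to "fdtgnjtcuxxp" gives "fdtgnjtcuxxpre".

fdtgnjtcuxxpre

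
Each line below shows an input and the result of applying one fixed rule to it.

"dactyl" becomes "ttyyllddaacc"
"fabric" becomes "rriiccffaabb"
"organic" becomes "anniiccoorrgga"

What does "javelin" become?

elliinnjjaavve

Rule — double every character, then swap the front and back halves of the string.
Working it through for "javelin": intermediate "jjaavveelliinn", final "elliinnjjaavve".
(Check on "dactyl": → "ddaaccttyyll" → "ttyyllddaacc" ✓)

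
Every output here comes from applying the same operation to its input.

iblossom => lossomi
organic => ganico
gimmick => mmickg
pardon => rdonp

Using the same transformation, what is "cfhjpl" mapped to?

hjplc

The transformation: move the first character to the end, then delete the first character.
Working it through for "cfhjpl": intermediate "fhjplc", final "hjplc".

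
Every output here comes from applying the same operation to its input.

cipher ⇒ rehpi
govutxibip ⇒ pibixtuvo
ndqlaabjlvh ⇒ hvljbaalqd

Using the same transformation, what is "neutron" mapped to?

nortue

In each case the input is transformed by: delete the first character, then reverse the string.
Applying both steps to "neutron": "eutron", then "nortue".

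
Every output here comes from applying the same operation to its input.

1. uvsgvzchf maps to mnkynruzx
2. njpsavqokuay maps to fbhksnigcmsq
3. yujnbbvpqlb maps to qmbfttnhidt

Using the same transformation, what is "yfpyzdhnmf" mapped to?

qxhqrvzfex

In each case the input is transformed by: shift every letter 8 places backward in the alphabet (wrapping around).
Applying that to "yfpyzdhnmf" gives "qxhqrvzfex".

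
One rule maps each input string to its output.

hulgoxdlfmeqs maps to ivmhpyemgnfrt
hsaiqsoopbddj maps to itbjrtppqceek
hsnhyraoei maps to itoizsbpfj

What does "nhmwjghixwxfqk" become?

In each case the input is transformed by: shift every letter 1 place forward in the alphabet (wrapping around).
Applying that to "nhmwjghixwxfqk" gives "oinxkhijyxygrl".

oinxkhijyxygrl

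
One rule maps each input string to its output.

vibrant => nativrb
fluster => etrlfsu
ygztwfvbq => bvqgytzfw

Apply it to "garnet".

Looking at the pairs, the operation is to swap each adjacent pair of characters (1↔2, 3↔4, ...), then move the last 3 characters to the front (rotate right by 3).
For "garnet", step one produces "agnrte"; step two turns that into "rteagn".

rteagn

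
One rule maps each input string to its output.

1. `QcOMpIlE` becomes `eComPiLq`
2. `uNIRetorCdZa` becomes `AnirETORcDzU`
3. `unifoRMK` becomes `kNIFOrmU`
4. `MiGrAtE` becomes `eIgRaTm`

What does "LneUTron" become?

NNEutROl

The pattern: flip the case of every letter, then swap the first and last characters.
Working it through for "LneUTron": intermediate "lNEutRON", final "NNEutROl".
(Check on "uNIRetorCdZa": → "UnirETORcDzA" → "AnirETORcDzU" ✓)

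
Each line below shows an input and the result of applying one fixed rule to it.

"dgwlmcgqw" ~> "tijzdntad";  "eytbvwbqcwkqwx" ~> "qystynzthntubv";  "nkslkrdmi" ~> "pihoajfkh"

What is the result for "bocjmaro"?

zgjxolyl

In each case the input is transformed by: move the first 2 characters to the end (rotate left by 2), then shift every letter 3 places backward in the alphabet (wrapping around).
"bocjmaro" → "cjmarobo" → "zgjxolyl".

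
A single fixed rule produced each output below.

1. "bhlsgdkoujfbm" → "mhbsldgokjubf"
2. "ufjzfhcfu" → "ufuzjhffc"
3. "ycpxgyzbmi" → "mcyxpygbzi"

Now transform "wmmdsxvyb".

bmwdmxsyv

In each case the input is transformed by: swap each adjacent pair of characters (1↔2, 3↔4, ...), then move the last character to the front.
For "wmmdsxvyb", step one produces "mwdmxsyvb"; step two turns that into "bmwdmxsyv".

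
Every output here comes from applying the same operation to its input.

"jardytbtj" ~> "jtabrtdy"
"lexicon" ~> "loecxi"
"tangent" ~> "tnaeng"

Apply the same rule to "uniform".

The pattern: delete the last character, then take characters alternately from the front and the back (1st, last, 2nd, 2nd-last, ...).
On "uniform": the first step gives "unifor", and the second then gives "urnoif".

urnoif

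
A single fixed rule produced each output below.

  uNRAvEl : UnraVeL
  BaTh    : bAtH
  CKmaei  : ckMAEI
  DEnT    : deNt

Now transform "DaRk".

dArK

Each output is the input with this applied: flip the case of every letter.
Doing the same to "DaRk": "dArK".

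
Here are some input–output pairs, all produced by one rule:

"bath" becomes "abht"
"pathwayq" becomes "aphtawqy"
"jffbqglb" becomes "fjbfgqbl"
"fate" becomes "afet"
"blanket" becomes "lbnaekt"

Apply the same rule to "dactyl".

adtcly

In each case the input is transformed by: swap each adjacent pair of characters (1↔2, 3↔4, ...).
So "dactyl" becomes "adtcly".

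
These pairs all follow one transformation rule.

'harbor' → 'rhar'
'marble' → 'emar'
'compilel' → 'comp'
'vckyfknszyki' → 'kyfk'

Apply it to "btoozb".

The rule is to swap the front and back halves of the string, then keep only the last 4 characters.
On "btoozb": the first step gives "ozbbto", and the second then gives "bbto".
(Check on "vckyfknszyki": → "nszykivckyfk" → "kyfk" ✓)

bbto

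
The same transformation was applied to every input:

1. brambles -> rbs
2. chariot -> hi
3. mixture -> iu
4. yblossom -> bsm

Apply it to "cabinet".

The transformation: keep one character in every 3, starting at position 2 (positions 2nd, 5th, 8th, ...).
For "cabinet" the result is "an".

an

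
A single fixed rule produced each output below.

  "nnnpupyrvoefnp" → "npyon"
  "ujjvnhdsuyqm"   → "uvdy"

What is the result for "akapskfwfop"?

apfo

Each output is the input with this applied: keep one character in every 3, starting at position 1 (positions 1st, 4th, 7th, ...).
So "akapskfwfop" becomes "apfo".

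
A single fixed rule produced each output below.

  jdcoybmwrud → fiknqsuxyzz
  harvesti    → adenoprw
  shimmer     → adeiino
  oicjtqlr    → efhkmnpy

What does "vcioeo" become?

Looking at the pairs, the operation is to shift every letter 4 places backward in the alphabet (wrapping around), then sort the characters into alphabetical order.
Working it through for "vcioeo": intermediate "ryekak", final "aekkry".

aekkry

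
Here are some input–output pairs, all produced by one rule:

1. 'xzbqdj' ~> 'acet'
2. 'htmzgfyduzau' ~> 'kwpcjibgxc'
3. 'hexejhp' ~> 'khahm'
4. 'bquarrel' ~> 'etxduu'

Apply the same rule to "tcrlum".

Rule — delete the last 2 characters, then shift every letter 3 places forward in the alphabet (wrapping around).
Starting from "tcrlum": after the first operation, "tcrl"; after the second, "wfuo".

wfuo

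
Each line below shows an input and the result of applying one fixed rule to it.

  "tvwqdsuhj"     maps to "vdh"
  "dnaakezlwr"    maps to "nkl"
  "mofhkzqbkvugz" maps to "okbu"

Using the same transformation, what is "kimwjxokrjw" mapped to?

ijkw

Rule — keep one character in every 3, starting at position 2 (positions 2nd, 5th, 8th, ...).
On "kimwjxokrjw" that produces "ijkw".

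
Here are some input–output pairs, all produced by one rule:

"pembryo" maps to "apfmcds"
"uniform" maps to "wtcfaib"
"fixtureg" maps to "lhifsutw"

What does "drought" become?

Each output is the input with this applied: move the first 2 characters to the end (rotate left by 2), then shift every letter 12 places backward in the alphabet (wrapping around).
On "drought": the first step gives "oughtdr", and the second then gives "ciuvhrf".

ciuvhrf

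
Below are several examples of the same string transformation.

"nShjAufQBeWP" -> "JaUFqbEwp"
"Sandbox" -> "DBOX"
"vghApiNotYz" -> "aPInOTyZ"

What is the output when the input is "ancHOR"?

hor

Rule — flip the case of every letter, then delete the first 3 characters.
On "ancHOR": the first step gives "ANChor", and the second then gives "hor".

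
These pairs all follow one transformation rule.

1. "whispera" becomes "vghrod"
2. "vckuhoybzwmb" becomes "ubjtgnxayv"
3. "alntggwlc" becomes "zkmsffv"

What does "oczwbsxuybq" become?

In each case the input is transformed by: delete the last 2 characters, then shift every letter 1 place backward in the alphabet (wrapping around).
Starting from "oczwbsxuybq": after the first operation, "oczwbsxuy"; after the second, "nbyvarwtx".
(Check on "vckuhoybzwmb": → "vckuhoybzw" → "ubjtgnxayv" ✓)

nbyvarwtx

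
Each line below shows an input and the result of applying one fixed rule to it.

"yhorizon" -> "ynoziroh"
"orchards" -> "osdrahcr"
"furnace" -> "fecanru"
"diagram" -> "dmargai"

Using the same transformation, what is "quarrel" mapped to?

Rule — reverse the string, then move the last character to the front.
Working it through for "quarrel": intermediate "lerrauq", final "qlerrau".

qlerrau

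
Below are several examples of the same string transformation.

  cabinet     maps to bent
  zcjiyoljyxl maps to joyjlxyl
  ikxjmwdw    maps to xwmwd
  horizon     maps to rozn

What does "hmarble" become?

albe

Each output is the input with this applied: swap each adjacent pair of characters (1↔2, 3↔4, ...), then delete the first 3 characters.
Working it through for "hmarble": intermediate "mhralbe", final "albe".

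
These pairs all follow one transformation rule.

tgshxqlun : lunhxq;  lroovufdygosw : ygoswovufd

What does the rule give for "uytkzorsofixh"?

Rule — delete the first 3 characters, then swap the front and back halves of the string.
"uytkzorsofixh" → "kzorsofixh" → "ofixhkzors".

ofixhkzors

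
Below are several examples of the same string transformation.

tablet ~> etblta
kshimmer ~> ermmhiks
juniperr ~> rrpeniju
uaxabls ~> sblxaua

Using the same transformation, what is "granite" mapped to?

What's happening: swap each adjacent pair of characters (1↔2, 3↔4, ...), then reverse the string.
For "granite" the result is "eitangr".

eitangr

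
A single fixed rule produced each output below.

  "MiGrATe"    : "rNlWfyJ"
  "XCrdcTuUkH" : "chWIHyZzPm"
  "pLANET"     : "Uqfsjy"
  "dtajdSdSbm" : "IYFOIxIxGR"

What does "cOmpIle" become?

Rule — flip the case of every letter, then shift every letter 5 places forward in the alphabet (wrapping around).
On "cOmpIle": the first step gives "CoMPiLE", and the second then gives "HtRUnQJ".

HtRUnQJ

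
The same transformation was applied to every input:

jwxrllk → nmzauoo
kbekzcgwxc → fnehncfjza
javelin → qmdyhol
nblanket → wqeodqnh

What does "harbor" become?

Rule — move the last character to the front, then shift every letter 3 places forward in the alphabet (wrapping around).
Starting from "harbor": after the first operation, "rharbo"; after the second, "ukduer".

ukduer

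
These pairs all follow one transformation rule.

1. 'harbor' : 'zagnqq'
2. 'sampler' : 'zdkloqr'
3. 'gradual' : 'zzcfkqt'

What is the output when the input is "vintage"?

What's happening: sort the characters into alphabetical order, then shift every letter 1 place backward in the alphabet (wrapping around).
Doing the same to "vintage": "zdfhmsu".

zdfhmsu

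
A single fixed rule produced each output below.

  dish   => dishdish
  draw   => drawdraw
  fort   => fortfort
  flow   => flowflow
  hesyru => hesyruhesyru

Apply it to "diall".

In each case the input is transformed by: write the whole string twice.
Doing the same to "diall": "dialldiall".

dialldiall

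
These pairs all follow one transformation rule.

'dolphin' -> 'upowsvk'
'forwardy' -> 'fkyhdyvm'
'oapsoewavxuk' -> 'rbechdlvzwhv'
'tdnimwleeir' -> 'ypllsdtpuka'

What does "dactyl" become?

The pattern: reverse the string, then shift every letter 7 places forward in the alphabet (wrapping around).
For "dactyl", step one produces "lytcad"; step two turns that into "sfajhk".

sfajhk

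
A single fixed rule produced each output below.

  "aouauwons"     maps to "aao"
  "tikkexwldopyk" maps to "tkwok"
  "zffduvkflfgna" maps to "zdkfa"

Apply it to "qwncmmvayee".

qcve

In each case the input is transformed by: keep one character in every 3, starting at position 1 (positions 1st, 4th, 7th, ...).
Applying that to "qwncmmvayee" gives "qcve".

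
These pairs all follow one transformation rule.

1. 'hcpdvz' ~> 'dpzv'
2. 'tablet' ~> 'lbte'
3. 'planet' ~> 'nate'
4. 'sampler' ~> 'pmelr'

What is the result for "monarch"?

Looking at the pairs, the operation is to delete the first 2 characters, then swap each adjacent pair of characters (1↔2, 3↔4, ...).
Doing the same to "monarch": "ancrh".
(Check on "tablet": → "blet" → "lbte" ✓)

ancrh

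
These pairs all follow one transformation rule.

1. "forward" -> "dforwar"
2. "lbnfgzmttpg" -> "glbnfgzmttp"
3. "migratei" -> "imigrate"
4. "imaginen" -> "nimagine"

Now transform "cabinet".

The transformation: move the last character to the front.
On "cabinet" that produces "tcabine".

tcabine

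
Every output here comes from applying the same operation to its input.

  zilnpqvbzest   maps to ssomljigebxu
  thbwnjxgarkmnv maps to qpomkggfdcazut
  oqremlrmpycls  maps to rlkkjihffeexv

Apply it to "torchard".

mkkhawvt

The rule is to sort the characters into reverse alphabetical order, then shift every letter 7 places backward in the alphabet (wrapping around).
Working it through for "torchard": intermediate "trrohdca", final "mkkhawvt".
(Check on "oqremlrmpycls": → "ysrrqpommllec" → "rlkkjihffeexv" ✓)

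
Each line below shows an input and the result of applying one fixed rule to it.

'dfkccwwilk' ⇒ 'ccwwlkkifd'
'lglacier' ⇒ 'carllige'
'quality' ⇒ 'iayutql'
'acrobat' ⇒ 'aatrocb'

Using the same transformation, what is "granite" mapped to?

eatrnig

Rule — sort the characters into reverse alphabetical order, then move the last 2 characters to the front (rotate right by 2).
Working it through for "granite": intermediate "trnigea", final "eatrnig".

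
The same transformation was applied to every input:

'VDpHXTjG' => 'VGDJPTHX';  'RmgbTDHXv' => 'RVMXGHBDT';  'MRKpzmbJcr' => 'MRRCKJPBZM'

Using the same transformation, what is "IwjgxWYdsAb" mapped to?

The pattern: take characters alternately from the front and the back (1st, last, 2nd, 2nd-last, ...), then convert every letter to uppercase.
Working it through for "IwjgxWYdsAb": intermediate "IbwAjsgdxYW", final "IBWAJSGDXYW".

IBWAJSGDXYW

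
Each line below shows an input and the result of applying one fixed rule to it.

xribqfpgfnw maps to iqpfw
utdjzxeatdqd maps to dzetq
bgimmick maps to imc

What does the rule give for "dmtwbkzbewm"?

tbzem

What's happening: delete the first character, then keep every other character starting from the second (positions 2nd, 4th, 6th, ...).
"dmtwbkzbewm" → "tbzem".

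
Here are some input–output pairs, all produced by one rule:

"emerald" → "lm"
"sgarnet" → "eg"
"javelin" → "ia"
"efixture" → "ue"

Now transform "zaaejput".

pz

Each output is the input with this applied: move the first 3 characters to the end (rotate left by 3), then keep one character in every 3, starting at position 3 (positions 3rd, 6th, 9th, ...).
Applying that to "zaaejput" gives "pz".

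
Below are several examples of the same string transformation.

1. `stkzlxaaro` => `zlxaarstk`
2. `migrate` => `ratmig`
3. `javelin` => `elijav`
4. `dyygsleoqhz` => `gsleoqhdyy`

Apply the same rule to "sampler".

What's happening: delete the last character, then move the first 3 characters to the end (rotate left by 3).
"sampler" → "plesam".

plesam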